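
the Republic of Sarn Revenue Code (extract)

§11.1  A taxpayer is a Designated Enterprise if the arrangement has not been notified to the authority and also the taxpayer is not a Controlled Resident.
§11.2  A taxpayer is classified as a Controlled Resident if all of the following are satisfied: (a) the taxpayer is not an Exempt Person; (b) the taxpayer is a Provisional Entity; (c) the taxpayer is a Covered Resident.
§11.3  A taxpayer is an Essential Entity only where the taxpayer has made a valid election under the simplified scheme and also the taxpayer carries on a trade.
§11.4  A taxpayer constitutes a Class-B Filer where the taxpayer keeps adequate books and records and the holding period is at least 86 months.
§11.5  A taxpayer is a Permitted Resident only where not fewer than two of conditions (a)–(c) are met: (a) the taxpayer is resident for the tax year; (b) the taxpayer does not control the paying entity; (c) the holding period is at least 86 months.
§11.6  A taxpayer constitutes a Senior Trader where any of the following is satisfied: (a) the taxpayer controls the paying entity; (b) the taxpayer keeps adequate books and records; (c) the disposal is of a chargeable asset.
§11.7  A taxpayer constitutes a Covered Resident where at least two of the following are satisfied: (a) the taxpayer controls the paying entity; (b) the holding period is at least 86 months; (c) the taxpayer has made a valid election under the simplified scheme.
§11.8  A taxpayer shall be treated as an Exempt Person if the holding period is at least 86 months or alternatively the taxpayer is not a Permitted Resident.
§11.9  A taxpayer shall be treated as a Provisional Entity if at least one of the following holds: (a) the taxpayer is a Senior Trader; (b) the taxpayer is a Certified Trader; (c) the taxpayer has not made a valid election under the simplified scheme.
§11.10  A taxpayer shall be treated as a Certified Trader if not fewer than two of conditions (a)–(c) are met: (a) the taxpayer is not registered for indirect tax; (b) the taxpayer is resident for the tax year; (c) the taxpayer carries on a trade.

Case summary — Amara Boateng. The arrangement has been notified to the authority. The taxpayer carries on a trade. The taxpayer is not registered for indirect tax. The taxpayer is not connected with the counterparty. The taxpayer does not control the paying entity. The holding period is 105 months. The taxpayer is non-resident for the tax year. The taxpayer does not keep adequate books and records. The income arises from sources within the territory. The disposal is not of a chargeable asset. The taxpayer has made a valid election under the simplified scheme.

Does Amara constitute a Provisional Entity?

Yes

§11.6 — Senior Trader: [the taxpayer controls the paying entity? no] OR [the taxpayer keeps adequate books and records? no] OR [the disposal is of a chargeable asset? no] → not satisfied.
§11.10 — Certified Trader: the taxpayer is not registered for indirect tax? yes; the taxpayer is resident for the tax year? no; the taxpayer carries on a trade? yes — 2 of 3 hold (need ≥2) → satisfied.
§11.9 — Provisional Entity: [Senior Trader (§11.6)? no] OR [Certified Trader (§11.10)? yes] OR [the taxpayer has not made a valid election under the simplified scheme? no] → satisfied.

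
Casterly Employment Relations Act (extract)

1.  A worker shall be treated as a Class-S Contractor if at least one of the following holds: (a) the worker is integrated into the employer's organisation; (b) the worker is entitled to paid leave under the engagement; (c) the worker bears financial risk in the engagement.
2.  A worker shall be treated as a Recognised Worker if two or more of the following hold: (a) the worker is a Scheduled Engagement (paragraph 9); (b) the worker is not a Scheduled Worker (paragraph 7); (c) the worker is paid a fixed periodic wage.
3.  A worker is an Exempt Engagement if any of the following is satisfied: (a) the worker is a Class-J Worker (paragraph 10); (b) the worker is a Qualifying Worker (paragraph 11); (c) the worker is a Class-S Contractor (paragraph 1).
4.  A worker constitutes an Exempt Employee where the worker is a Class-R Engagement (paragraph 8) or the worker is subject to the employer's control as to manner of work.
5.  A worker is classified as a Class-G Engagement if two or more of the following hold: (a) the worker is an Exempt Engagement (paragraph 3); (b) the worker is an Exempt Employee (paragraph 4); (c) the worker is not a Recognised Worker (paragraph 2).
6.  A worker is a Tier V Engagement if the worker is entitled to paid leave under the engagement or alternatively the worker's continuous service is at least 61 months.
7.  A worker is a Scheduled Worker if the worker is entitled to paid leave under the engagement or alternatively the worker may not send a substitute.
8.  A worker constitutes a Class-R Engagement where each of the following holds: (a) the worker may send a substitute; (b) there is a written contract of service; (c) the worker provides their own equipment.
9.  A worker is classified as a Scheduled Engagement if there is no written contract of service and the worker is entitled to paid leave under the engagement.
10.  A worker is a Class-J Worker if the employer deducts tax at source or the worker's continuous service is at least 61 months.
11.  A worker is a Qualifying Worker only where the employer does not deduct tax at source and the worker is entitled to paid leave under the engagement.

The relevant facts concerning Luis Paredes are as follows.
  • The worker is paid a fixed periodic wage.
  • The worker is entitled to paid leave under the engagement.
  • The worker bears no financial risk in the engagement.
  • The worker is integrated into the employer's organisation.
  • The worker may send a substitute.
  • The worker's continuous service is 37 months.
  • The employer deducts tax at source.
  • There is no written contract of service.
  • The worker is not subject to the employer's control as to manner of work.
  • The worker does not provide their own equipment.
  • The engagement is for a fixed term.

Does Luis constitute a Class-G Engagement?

Under paragraph 10: the employer deducts tax at source? yes; or worker's continuous service: 37 months ≥ 61 months? no. So the worker is a Class-J Worker.
Under paragraph 11: the employer does not deduct tax at source? no; and the worker is entitled to paid leave under the engagement? yes. So the worker is not a Qualifying Worker.
Under paragraph 1: the worker is integrated into the employer's organisation? yes; or the worker is entitled to paid leave under the engagement? yes; or the worker bears financial risk in the engagement? no. So the worker is a Class-S Contractor.
Under paragraph 3: Class-J Worker (paragraph 10)? yes; or Qualifying Worker (paragraph 11)? no; or Class-S Contractor (paragraph 1)? yes. So the worker is an Exempt Engagement.
Under paragraph 8: the worker may send a substitute? yes; and there is a written contract of service? no; and the worker provides their own equipment? no. So the worker is not a Class-R Engagement.
Under paragraph 4: Class-R Engagement (paragraph 8)? no; or the worker is subject to the employer's control as to manner of work? no. So the worker is not an Exempt Employee.
Under paragraph 9: there is no written contract of service? yes; and the worker is entitled to paid leave under the engagement? yes. So the worker is a Scheduled Engagement.
Under paragraph 7: the worker is entitled to paid leave under the engagement? yes; or the worker may not send a substitute? no. So the worker is a Scheduled Worker.
Under paragraph 2: Scheduled Engagement (paragraph 9)? yes; not a Scheduled Worker (paragraph 7)? no; the worker is paid a fixed periodic wage? yes — 2 of 3 hold (need ≥2) → satisfied.
Under paragraph 5: Exempt Engagement (paragraph 3)? yes; Exempt Employee (paragraph 4)? no; not a Recognised Worker (paragraph 2)? no — 1 of 3 hold (need ≥2) → not satisfied.

No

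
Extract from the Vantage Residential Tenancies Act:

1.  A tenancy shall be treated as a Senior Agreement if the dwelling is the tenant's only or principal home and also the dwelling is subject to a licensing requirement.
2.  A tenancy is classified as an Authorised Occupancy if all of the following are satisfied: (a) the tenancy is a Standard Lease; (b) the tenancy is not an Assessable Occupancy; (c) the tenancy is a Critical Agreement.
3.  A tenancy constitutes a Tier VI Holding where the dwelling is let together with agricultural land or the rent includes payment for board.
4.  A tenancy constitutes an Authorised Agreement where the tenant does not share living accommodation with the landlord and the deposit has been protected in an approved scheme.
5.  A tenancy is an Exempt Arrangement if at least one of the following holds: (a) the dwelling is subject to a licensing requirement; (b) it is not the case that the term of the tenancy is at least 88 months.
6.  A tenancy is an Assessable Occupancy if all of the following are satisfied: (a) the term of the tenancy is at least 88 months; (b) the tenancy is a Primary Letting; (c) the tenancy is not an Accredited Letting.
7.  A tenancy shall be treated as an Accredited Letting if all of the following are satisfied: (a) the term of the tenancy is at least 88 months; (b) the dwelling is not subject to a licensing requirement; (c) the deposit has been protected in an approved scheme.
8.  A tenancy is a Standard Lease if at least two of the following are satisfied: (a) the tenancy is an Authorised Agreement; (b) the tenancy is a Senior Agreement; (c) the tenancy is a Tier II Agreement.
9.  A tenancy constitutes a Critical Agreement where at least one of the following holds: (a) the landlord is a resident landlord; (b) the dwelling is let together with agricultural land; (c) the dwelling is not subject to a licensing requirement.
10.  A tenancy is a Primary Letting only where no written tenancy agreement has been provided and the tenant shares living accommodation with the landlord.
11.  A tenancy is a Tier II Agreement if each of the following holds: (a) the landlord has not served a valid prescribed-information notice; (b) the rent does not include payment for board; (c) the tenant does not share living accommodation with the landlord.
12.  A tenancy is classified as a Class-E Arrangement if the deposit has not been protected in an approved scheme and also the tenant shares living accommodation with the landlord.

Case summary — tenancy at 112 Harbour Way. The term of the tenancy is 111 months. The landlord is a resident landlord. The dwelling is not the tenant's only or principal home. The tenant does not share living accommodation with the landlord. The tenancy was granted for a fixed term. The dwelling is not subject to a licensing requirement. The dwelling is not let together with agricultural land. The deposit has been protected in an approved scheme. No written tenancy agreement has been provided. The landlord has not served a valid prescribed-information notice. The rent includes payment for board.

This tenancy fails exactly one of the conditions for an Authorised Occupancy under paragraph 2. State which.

paragraph 4 — Authorised Agreement: [the tenant does not share living accommodation with the landlord? yes] AND [the deposit has been protected in an approved scheme? yes] → satisfied.
paragraph 1 — Senior Agreement: [the dwelling is the tenant's only or principal home? no] AND [the dwelling is subject to a licensing requirement? no] → not satisfied.
paragraph 11 — Tier II Agreement: [the landlord has not served a valid prescribed-information notice? yes] AND [the rent does not include payment for board? no] AND [the tenant does not share living accommodation with the landlord? yes] → not satisfied.
paragraph 8 — Standard Lease: Authorised Agreement (paragraph 4)? yes; Senior Agreement (paragraph 1)? no; Tier II Agreement (paragraph 11)? no — 1 of 3 hold (need ≥2) → not satisfied.
paragraph 10 — Primary Letting: [no written tenancy agreement has been provided? yes] AND [the tenant shares living accommodation with the landlord? no] → not satisfied.
paragraph 7 — Accredited Letting: [term of the tenancy: 111 months ≥ 88 months? yes] AND [the dwelling is not subject to a licensing requirement? yes] AND [the deposit has been protected in an approved scheme? yes] → satisfied.
paragraph 6 — Assessable Occupancy: [term of the tenancy: 111 months ≥ 88 months? yes] AND [Primary Letting (paragraph 10)? no] AND [not an Accredited Letting (paragraph 7)? no] → not satisfied.
paragraph 9 — Critical Agreement: [the landlord is a resident landlord? yes] OR [the dwelling is let together with agricultural land? no] OR [the dwelling is not subject to a licensing requirement? yes] → satisfied.
paragraph 2 — Authorised Occupancy: [Standard Lease (paragraph 8)? no] AND [not an Assessable Occupancy (paragraph 6)? yes] AND [Critical Agreement (paragraph 9)? yes] → not satisfied.

Standard Lease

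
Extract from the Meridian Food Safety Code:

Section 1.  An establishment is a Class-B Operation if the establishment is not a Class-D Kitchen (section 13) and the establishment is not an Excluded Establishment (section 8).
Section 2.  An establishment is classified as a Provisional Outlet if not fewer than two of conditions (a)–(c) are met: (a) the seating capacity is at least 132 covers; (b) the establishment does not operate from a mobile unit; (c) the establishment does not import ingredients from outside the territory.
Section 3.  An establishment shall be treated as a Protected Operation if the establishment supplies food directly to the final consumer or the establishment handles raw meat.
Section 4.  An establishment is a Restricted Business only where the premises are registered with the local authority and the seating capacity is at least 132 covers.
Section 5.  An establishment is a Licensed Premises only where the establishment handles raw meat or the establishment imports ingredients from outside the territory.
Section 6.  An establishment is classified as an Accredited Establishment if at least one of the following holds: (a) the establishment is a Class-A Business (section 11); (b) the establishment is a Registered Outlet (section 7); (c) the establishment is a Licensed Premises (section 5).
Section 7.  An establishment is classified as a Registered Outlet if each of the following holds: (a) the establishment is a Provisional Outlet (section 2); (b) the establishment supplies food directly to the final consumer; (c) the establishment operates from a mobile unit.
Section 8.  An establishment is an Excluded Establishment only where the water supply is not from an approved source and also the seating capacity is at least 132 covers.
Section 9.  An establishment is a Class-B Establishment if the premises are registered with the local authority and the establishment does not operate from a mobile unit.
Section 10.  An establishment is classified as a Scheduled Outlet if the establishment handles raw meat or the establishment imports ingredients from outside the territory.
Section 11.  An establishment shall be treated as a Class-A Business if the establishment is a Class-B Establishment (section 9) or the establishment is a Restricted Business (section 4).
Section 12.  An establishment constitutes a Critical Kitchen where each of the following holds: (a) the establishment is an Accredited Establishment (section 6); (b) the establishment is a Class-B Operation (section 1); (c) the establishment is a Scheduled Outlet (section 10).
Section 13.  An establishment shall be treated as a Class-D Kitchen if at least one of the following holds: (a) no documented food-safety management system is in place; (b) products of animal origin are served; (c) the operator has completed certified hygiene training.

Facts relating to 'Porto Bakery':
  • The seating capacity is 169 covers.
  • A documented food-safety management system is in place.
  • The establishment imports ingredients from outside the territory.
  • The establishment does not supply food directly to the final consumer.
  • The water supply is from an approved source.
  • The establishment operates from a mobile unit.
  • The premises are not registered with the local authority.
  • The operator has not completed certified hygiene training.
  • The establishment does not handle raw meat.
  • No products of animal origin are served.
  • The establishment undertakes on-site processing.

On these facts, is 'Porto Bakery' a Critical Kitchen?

Yes

Under section 9: the premises are registered with the local authority? no; and the establishment does not operate from a mobile unit? no. So the establishment is not a Class-B Establishment.
Under section 4: the premises are registered with the local authority? no; and seating capacity: 169 covers ≥ 132 covers? yes. So the establishment is not a Restricted Business.
Under section 11: Class-B Establishment (section 9)? no; or Restricted Business (section 4)? no. So the establishment is not a Class-A Business.
Under section 2: seating capacity: 169 covers ≥ 132 covers? yes; the establishment does not operate from a mobile unit? no; the establishment does not import ingredients from outside the territory? no — 1 of 3 hold (need ≥2) → not satisfied.
Under section 7: Provisional Outlet (section 2)? no; and the establishment supplies food directly to the final consumer? no; and the establishment operates from a mobile unit? yes. So the establishment is not a Registered Outlet.
Under section 5: the establishment handles raw meat? no; or the establishment imports ingredients from outside the territory? yes. So the establishment is a Licensed Premises.
Under section 6: Class-A Business (section 11)? no; or Registered Outlet (section 7)? no; or Licensed Premises (section 5)? yes. So the establishment is an Accredited Establishment.
Under section 13: no documented food-safety management system is in place? no; or products of animal origin are served? no; or the operator has completed certified hygiene training? no. So the establishment is not a Class-D Kitchen.
Under section 8: the water supply is not from an approved source? no; and seating capacity: 169 covers ≥ 132 covers? yes. So the establishment is not an Excluded Establishment.
Under section 1: not a Class-D Kitchen (section 13)? yes; and not an Excluded Establishment (section 8)? yes. So the establishment is a Class-B Operation.
Under section 10: the establishment handles raw meat? no; or the establishment imports ingredients from outside the territory? yes. So the establishment is a Scheduled Outlet.
Under section 12: Accredited Establishment (section 6)? yes; and Class-B Operation (section 1)? yes; and Scheduled Outlet (section 10)? yes. So the establishment is a Critical Kitchen.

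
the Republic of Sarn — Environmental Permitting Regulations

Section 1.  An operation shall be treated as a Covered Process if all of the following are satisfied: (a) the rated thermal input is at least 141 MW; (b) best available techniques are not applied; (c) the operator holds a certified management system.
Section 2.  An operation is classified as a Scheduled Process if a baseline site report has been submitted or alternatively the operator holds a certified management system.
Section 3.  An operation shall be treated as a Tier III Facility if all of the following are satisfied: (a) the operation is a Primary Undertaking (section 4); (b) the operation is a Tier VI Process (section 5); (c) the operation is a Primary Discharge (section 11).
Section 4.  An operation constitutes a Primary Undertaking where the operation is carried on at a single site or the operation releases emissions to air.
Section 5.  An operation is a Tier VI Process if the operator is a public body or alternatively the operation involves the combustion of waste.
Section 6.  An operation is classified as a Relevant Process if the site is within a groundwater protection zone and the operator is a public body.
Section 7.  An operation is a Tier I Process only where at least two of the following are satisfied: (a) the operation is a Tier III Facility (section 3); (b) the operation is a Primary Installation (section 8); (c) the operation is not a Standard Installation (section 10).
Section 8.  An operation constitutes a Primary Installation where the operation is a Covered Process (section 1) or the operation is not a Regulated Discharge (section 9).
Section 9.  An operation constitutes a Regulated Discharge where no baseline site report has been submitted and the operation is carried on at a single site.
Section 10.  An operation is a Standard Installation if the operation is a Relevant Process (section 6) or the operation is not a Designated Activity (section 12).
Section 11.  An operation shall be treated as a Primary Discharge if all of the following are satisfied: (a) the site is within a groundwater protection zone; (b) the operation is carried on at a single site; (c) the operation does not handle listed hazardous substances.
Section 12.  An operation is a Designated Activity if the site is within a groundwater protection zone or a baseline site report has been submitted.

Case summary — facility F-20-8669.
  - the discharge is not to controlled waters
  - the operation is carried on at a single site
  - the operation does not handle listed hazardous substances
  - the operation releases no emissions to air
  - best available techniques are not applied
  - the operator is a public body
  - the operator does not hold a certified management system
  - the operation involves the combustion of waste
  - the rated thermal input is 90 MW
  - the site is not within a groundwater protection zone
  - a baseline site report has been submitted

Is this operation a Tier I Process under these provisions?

section 4 — Primary Undertaking: [the operation is carried on at a single site? yes] OR [the operation releases emissions to air? no] → satisfied.
section 5 — Tier VI Process: [the operator is a public body? yes] OR [the operation involves the combustion of waste? yes] → satisfied.
section 11 — Primary Discharge: [the site is within a groundwater protection zone? no] AND [the operation is carried on at a single site? yes] AND [the operation does not handle listed hazardous substances? yes] → not satisfied.
section 3 — Tier III Facility: [Primary Undertaking (section 4)? yes] AND [Tier VI Process (section 5)? yes] AND [Primary Discharge (section 11)? no] → not satisfied.
section 1 — Covered Process: [rated thermal input: 90 MW ≥ 141 MW? no] AND [best available techniques are not applied? yes] AND [the operator holds a certified management system? no] → not satisfied.
section 9 — Regulated Discharge: [no baseline site report has been submitted? no] AND [the operation is carried on at a single site? yes] → not satisfied.
section 8 — Primary Installation: [Covered Process (section 1)? no] OR [not a Regulated Discharge (section 9)? yes] → satisfied.
section 6 — Relevant Process: [the site is within a groundwater protection zone? no] AND [the operator is a public body? yes] → not satisfied.
section 12 — Designated Activity: [the site is within a groundwater protection zone? no] OR [a baseline site report has been submitted? yes] → satisfied.
section 10 — Standard Installation: [Relevant Process (section 6)? no] OR [not a Designated Activity (section 12)? no] → not satisfied.
section 7 — Tier I Process: Tier III Facility (section 3)? no; Primary Installation (section 8)? yes; not a Standard Installation (section 10)? yes — 2 of 3 hold (need ≥2) → satisfied.

Yes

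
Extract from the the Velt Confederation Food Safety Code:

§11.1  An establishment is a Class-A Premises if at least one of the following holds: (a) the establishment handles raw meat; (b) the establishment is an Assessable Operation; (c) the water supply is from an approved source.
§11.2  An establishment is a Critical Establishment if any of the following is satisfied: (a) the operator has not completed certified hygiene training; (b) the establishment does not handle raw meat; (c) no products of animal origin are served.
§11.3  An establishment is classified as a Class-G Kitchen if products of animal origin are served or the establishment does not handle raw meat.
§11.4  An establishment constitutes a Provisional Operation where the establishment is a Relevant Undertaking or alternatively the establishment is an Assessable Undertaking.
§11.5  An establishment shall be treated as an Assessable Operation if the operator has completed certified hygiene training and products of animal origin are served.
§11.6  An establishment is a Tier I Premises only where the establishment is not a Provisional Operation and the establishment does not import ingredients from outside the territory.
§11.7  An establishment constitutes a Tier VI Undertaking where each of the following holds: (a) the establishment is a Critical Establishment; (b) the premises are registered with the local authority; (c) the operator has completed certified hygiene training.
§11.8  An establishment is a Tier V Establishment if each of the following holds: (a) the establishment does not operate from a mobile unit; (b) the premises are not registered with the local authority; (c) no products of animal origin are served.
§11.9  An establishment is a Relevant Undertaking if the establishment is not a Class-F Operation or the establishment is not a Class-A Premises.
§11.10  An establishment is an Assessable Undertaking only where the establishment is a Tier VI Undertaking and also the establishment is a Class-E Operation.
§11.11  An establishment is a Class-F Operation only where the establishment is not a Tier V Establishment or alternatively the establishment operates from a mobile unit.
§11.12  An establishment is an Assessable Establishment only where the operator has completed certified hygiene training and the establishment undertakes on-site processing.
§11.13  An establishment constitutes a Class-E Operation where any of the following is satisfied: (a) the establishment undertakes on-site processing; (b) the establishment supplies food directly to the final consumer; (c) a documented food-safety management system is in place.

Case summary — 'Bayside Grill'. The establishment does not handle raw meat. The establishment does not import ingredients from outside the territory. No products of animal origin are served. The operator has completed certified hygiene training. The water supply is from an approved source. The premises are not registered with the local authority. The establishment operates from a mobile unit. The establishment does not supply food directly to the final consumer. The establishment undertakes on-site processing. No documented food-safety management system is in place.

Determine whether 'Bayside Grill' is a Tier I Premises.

§11.8 — Tier V Establishment: [the establishment does not operate from a mobile unit? no] AND [the premises are not registered with the local authority? yes] AND [no products of animal origin are served? yes] → not satisfied.
§11.11 — Class-F Operation: [not a Tier V Establishment (§11.8)? yes] OR [the establishment operates from a mobile unit? yes] → satisfied.
§11.5 — Assessable Operation: [the operator has completed certified hygiene training? yes] AND [products of animal origin are served? no] → not satisfied.
§11.1 — Class-A Premises: [the establishment handles raw meat? no] OR [Assessable Operation (§11.5)? no] OR [the water supply is from an approved source? yes] → satisfied.
§11.9 — Relevant Undertaking: [not a Class-F Operation (§11.11)? no] OR [not a Class-A Premises (§11.1)? no] → not satisfied.
§11.2 — Critical Establishment: [the operator has not completed certified hygiene training? no] OR [the establishment does not handle raw meat? yes] OR [no products of animal origin are served? yes] → satisfied.
§11.7 — Tier VI Undertaking: [Critical Establishment (§11.2)? yes] AND [the premises are registered with the local authority? no] AND [the operator has completed certified hygiene training? yes] → not satisfied.
§11.13 — Class-E Operation: [the establishment undertakes on-site processing? yes] OR [the establishment supplies food directly to the final consumer? no] OR [a documented food-safety management system is in place? no] → satisfied.
§11.10 — Assessable Undertaking: [Tier VI Undertaking (§11.7)? no] AND [Class-E Operation (§11.13)? yes] → not satisfied.
§11.4 — Provisional Operation: [Relevant Undertaking (§11.9)? no] OR [Assessable Undertaking (§11.10)? no] → not satisfied.
§11.6 — Tier I Premises: [not a Provisional Operation (§11.4)? yes] AND [the establishment does not import ingredients from outside the territory? yes] → satisfied.

Yes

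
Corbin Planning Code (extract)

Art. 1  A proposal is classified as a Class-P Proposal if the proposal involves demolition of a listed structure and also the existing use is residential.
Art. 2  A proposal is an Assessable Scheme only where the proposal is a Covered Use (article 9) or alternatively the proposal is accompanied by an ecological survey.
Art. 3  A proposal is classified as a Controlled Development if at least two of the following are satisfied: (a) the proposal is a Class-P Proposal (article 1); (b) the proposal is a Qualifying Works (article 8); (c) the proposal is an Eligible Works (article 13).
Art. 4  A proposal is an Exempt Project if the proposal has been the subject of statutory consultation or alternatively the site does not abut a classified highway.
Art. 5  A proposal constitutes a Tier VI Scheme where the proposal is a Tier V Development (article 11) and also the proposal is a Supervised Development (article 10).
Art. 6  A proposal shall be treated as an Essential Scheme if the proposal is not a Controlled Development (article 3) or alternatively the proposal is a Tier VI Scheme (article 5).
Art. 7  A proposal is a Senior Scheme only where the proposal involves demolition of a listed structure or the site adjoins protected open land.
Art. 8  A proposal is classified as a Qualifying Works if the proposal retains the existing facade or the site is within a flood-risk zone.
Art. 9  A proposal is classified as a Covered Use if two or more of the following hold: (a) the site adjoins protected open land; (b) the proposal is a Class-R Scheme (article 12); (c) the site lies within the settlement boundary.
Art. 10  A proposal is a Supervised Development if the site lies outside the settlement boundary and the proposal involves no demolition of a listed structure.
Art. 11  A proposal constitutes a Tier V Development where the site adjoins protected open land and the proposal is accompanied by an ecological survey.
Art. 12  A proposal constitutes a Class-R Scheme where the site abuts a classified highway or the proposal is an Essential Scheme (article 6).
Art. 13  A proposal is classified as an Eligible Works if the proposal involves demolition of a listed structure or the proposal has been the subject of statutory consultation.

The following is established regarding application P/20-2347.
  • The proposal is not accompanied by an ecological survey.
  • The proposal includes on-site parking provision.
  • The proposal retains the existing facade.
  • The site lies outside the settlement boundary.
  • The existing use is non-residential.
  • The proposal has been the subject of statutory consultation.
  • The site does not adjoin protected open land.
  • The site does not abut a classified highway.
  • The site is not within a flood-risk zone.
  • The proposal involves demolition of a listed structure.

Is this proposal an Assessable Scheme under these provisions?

article 1 — Class-P Proposal: [the proposal involves demolition of a listed structure? yes] AND [the existing use is residential? no] → not satisfied.
article 8 — Qualifying Works: [the proposal retains the existing facade? yes] OR [the site is within a flood-risk zone? no] → satisfied.
article 13 — Eligible Works: [the proposal involves demolition of a listed structure? yes] OR [the proposal has been the subject of statutory consultation? yes] → satisfied.
article 3 — Controlled Development: Class-P Proposal (article 1)? no; Qualifying Works (article 8)? yes; Eligible Works (article 13)? yes — 2 of 3 hold (need ≥2) → satisfied.
article 11 — Tier V Development: [the site adjoins protected open land? no] AND [the proposal is accompanied by an ecological survey? no] → not satisfied.
article 10 — Supervised Development: [the site lies outside the settlement boundary? yes] AND [the proposal involves no demolition of a listed structure? no] → not satisfied.
article 5 — Tier VI Scheme: [Tier V Development (article 11)? no] AND [Supervised Development (article 10)? no] → not satisfied.
article 6 — Essential Scheme: [not a Controlled Development (article 3)? no] OR [Tier VI Scheme (article 5)? no] → not satisfied.
article 12 — Class-R Scheme: [the site abuts a classified highway? no] OR [Essential Scheme (article 6)? no] → not satisfied.
article 9 — Covered Use: the site adjoins protected open land? no; Class-R Scheme (article 12)? no; the site lies within the settlement boundary? no — 0 of 3 hold (need ≥2) → not satisfied.
article 2 — Assessable Scheme: [Covered Use (article 9)? no] OR [the proposal is accompanied by an ecological survey? no] → not satisfied.

No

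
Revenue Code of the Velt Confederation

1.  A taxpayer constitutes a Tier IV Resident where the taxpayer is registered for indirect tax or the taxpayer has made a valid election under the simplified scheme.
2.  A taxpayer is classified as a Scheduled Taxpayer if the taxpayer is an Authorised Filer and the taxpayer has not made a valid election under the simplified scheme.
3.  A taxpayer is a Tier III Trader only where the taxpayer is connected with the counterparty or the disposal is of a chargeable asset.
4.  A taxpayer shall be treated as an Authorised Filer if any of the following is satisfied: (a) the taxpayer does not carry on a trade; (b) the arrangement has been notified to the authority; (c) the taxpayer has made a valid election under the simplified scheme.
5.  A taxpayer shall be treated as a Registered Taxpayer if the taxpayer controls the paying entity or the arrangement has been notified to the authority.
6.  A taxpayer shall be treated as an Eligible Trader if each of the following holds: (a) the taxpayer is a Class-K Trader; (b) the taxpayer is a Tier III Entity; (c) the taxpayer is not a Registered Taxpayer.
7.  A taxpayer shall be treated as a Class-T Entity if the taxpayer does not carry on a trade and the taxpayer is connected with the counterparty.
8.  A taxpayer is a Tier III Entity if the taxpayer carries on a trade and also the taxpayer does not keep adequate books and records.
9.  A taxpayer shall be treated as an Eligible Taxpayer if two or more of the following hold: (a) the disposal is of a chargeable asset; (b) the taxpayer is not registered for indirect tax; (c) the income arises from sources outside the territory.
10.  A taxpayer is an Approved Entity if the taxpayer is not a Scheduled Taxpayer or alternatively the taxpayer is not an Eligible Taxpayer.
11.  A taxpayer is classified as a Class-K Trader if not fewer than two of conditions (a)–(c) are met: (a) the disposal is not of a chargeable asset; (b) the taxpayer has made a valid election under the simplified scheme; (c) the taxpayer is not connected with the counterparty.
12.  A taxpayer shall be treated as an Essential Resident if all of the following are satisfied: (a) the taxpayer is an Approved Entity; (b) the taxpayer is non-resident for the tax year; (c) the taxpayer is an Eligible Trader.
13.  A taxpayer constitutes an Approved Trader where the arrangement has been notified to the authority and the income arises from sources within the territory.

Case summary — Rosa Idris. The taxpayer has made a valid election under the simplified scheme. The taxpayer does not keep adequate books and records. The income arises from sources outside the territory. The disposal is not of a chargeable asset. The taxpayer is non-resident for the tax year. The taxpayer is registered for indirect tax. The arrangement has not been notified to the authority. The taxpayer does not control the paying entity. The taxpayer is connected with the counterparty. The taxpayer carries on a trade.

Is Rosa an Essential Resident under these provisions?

paragraph 4 — Authorised Filer: [the taxpayer does not carry on a trade? no] OR [the arrangement has been notified to the authority? no] OR [the taxpayer has made a valid election under the simplified scheme? yes] → satisfied.
paragraph 2 — Scheduled Taxpayer: [Authorised Filer (paragraph 4)? yes] AND [the taxpayer has not made a valid election under the simplified scheme? no] → not satisfied.
paragraph 9 — Eligible Taxpayer: the disposal is of a chargeable asset? no; the taxpayer is not registered for indirect tax? no; the income arises from sources outside the territory? yes — 1 of 3 hold (need ≥2) → not satisfied.
paragraph 10 — Approved Entity: [not a Scheduled Taxpayer (paragraph 2)? yes] OR [not an Eligible Taxpayer (paragraph 9)? yes] → satisfied.
paragraph 11 — Class-K Trader: the disposal is not of a chargeable asset? yes; the taxpayer has made a valid election under the simplified scheme? yes; the taxpayer is not connected with the counterparty? no — 2 of 3 hold (need ≥2) → satisfied.
paragraph 8 — Tier III Entity: [the taxpayer carries on a trade? yes] AND [the taxpayer does not keep adequate books and records? yes] → satisfied.
paragraph 5 — Registered Taxpayer: [the taxpayer controls the paying entity? no] OR [the arrangement has been notified to the authority? no] → not satisfied.
paragraph 6 — Eligible Trader: [Class-K Trader (paragraph 11)? yes] AND [Tier III Entity (paragraph 8)? yes] AND [not a Registered Taxpayer (paragraph 5)? yes] → satisfied.
paragraph 12 — Essential Resident: [Approved Entity (paragraph 10)? yes] AND [the taxpayer is non-resident for the tax year? yes] AND [Eligible Trader (paragraph 6)? yes] → satisfied.

Yes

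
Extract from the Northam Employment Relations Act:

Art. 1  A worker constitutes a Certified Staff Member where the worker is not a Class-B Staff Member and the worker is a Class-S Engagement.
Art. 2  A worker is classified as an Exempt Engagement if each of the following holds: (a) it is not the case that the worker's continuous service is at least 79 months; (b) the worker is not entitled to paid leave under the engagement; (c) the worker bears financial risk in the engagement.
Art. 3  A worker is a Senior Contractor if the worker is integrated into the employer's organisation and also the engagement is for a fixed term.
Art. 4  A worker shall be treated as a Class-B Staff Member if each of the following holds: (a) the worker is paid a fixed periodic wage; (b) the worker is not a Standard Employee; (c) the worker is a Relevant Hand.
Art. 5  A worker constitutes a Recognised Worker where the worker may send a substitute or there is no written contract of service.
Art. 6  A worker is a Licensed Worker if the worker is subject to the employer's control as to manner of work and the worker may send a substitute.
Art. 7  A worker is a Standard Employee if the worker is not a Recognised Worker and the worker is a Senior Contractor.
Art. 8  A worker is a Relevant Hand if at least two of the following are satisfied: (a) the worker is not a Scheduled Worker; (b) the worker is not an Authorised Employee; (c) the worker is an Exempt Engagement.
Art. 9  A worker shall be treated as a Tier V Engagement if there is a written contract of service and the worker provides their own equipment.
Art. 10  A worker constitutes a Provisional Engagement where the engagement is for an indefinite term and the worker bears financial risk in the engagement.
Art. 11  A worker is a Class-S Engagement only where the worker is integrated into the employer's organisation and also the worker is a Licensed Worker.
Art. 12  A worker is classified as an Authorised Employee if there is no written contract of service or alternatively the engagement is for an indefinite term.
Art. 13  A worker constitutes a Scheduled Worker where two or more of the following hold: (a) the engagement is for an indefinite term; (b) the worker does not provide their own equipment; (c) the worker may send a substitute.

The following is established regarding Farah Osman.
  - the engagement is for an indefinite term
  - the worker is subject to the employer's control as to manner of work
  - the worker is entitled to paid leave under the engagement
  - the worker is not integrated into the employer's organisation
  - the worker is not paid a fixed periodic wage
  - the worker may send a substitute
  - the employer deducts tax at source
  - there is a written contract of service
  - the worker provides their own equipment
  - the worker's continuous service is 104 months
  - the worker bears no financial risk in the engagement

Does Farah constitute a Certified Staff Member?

article 5 — Recognised Worker: [the worker may send a substitute? yes] OR [there is no written contract of service? no] → satisfied.
article 3 — Senior Contractor: [the worker is integrated into the employer's organisation? no] AND [the engagement is for a fixed term? no] → not satisfied.
article 7 — Standard Employee: [not a Recognised Worker (article 5)? no] AND [Senior Contractor (article 3)? no] → not satisfied.
article 13 — Scheduled Worker: the engagement is for an indefinite term? yes; the worker does not provide their own equipment? no; the worker may send a substitute? yes — 2 of 3 hold (need ≥2) → satisfied.
article 12 — Authorised Employee: [there is no written contract of service? no] OR [the engagement is for an indefinite term? yes] → satisfied.
article 2 — Exempt Engagement: [worker's continuous service: 104 months ≥ 79 months? yes, so negated condition no] AND [the worker is not entitled to paid leave under the engagement? no] AND [the worker bears financial risk in the engagement? no] → not satisfied.
article 8 — Relevant Hand: not a Scheduled Worker (article 13)? no; not an Authorised Employee (article 12)? no; Exempt Engagement (article 2)? no — 0 of 3 hold (need ≥2) → not satisfied.
article 4 — Class-B Staff Member: [the worker is paid a fixed periodic wage? no] AND [not a Standard Employee (article 7)? yes] AND [Relevant Hand (article 8)? no] → not satisfied.
article 6 — Licensed Worker: [the worker is subject to the employer's control as to manner of work? yes] AND [the worker may send a substitute? yes] → satisfied.
article 11 — Class-S Engagement: [the worker is integrated into the employer's organisation? no] AND [Licensed Worker (article 6)? yes] → not satisfied.
article 1 — Certified Staff Member: [not a Class-B Staff Member (article 4)? yes] AND [Class-S Engagement (article 11)? no] → not satisfied.

No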